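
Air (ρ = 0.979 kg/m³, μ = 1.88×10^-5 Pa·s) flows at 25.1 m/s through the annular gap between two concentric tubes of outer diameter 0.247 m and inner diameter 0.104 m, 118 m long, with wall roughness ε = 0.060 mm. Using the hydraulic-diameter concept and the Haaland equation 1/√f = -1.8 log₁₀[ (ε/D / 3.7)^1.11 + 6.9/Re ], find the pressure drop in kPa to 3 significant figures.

ΔP ≈ 4.66 kPa

Hydraulic diameter D_h = 4A/P = D_o - D_i = 0.247 - 0.104 = 0.143 m.
Re = ρVD_h/μ = 0.979·25.1·0.143/1.88e-05 = 1.869e+05.
ε/D_h = 6e-05/0.143 = 0.00042; Haaland gives 1/√f = -1.8 log₁₀[4.17e-05+3.69e-05] = 7.388, so f = 0.01832.
ΔP = f(L/D_h)(ρV²/2) = 0.01832·118/0.143·308.4 = 4663 Pa.
ΔP = 4.66 kPa.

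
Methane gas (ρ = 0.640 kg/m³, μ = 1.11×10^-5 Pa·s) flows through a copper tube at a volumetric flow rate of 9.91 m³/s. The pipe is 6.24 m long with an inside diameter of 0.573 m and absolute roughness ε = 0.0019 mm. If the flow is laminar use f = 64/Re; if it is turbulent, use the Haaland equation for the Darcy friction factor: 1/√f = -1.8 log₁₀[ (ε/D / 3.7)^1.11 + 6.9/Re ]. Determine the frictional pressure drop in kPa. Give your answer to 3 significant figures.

Cross-sectional area A = πD²/4 = π(0.573)²/4 = 0.2579 m²; mean velocity V = Q/A = 9.91/0.2579 = 38.43 m/s.
Reynolds number Re = ρVD/μ = 0.64 · 38.43 · 0.573 / 1.11e-05 = 1.27e+06.
Re > 4000 → turbulent. Relative roughness ε/D = 1.9e-06/0.573 = 3.32e-06. Haaland: 1/√f = -1.8 log₁₀[(3.32e-06/3.7)^1.11 + 6.9/1.27e+06] = -1.8 log₁₀[1.94e-07 + 5.43e-06] = 9.449, so f = 0.0112.
Darcy-Weisbach: ΔP = f(L/D)(ρV²/2) = 0.0112·(6.24/0.573)·(0.64·38.43²/2) = 0.0112·10.89·472.6 = 57.64 Pa.
ΔP = 57.64 Pa = 0.0576 kPa.

ΔP ≈ 0.0576 kPa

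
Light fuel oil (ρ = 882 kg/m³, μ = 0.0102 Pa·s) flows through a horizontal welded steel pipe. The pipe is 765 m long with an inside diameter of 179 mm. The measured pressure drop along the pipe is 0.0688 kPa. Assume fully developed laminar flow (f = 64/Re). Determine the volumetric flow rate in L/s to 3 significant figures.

For laminar flow, f = 64/Re with Re = ρVD/μ, so Darcy-Weisbach reduces to ΔP = 32μLV/D². Solving for V: V = ΔP·D²/(32μL) = 68.8·(0.179)²/(32·0.0102·765) = 0.008828 m/s.
Check: Re = ρVD/μ = 882·0.008828·0.179/0.0102 = 136.6 < 2300, so the laminar assumption holds.
Q = V·A = 0.008828·(π/4·0.179²) = 0.0002222 m³/s = 0.222 L/s.

Q ≈ 0.222 L/s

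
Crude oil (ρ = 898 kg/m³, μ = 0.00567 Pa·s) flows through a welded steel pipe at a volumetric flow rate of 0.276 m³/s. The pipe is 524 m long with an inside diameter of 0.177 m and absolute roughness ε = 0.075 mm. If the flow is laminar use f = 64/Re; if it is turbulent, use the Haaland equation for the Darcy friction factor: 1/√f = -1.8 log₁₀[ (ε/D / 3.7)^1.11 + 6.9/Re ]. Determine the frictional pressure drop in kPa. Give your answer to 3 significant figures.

Cross-sectional area A = πD²/4 = π(0.177)²/4 = 0.02461 m²; mean velocity V = Q/A = 0.276/0.02461 = 11.22 m/s.
Reynolds number Re = ρVD/μ = 898 · 11.22 · 0.177 / 0.00567 = 3.144e+05.
Re > 4000 → turbulent. Relative roughness ε/D = 7.5e-05/0.177 = 0.000424. Haaland: 1/√f = -1.8 log₁₀[(0.000424/3.7)^1.11 + 6.9/3.144e+05] = -1.8 log₁₀[4.22e-05 + 2.19e-05] = 7.547, so f = 0.01756.
Darcy-Weisbach: ΔP = f(L/D)(ρV²/2) = 0.01756·(524/0.177)·(898·11.22²/2) = 0.01756·2960·5.649e+04 = 2.936e+06 Pa.
ΔP = 2.936e+06 Pa = 2940 kPa.

ΔP ≈ 2940 kPa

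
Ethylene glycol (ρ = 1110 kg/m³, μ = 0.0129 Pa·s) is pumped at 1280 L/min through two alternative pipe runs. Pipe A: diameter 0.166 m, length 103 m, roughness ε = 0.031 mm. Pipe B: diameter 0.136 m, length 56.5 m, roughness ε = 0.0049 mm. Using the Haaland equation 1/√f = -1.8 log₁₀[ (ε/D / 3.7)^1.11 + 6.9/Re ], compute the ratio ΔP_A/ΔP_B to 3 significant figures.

ΔP_A/ΔP_B ≈ 0.714

Pipe A: V = Q/A = 0.02133/0.02164 = 0.9857 m/s; Re = 1.408e+04; ε/D = 0.000187; Haaland → f = 0.02843; ΔP_A = f(L/D)(ρV²/2) = 9512 Pa.
Pipe B: V = Q/A = 0.02133/0.01453 = 1.469 m/s; Re = 1.719e+04; ε/D = 3.6e-05; Haaland → f = 0.0268; ΔP_B = f(L/D)(ρV²/2) = 1.333e+04 Pa.
ΔP_A/ΔP_B = 9512/1.333e+04 = 0.714.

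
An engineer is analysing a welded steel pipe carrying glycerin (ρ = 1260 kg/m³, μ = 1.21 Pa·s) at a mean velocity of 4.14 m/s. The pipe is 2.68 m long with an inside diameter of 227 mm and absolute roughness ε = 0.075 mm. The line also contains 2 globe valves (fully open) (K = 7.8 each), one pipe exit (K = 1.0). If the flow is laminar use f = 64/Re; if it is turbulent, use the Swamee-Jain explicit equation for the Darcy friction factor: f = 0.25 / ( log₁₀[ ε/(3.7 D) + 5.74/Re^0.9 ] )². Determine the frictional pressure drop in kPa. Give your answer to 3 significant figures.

ΔP ≈ 188 kPa

Reynolds number Re = ρVD/μ = 1260 · 4.14 · 0.227 / 1.21 = 978.6.
Re < 2300 → laminar flow, so f = 64/Re = 64/978.6 = 0.0654 (the turbulent correlation is not needed).
Total minor-loss coefficient ΣK = 2·7.8 + 1·1 = 16.6.
ΔP = [f·L/D + ΣK]·(ρV²/2) = [0.0654·2.68/0.227 + 16.6]·(1260·4.14²/2) = [0.7721 + 16.6]·1.08e+04 = 1.876e+05 Pa.
ΔP = 1.876e+05 Pa = 188 kPa.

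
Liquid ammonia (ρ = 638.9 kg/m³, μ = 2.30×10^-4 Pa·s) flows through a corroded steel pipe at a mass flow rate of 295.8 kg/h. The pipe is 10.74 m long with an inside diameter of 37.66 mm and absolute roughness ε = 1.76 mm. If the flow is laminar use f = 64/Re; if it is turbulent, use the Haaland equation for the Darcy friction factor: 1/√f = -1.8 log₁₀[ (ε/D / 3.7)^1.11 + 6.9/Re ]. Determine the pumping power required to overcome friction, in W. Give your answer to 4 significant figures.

ṁ = 295.8 kg/h = 295.8/3600 = 0.08217 kg/s.
A = πD²/4 = π(0.03766)²/4 = 0.001114 m²; mean velocity V = ṁ/(ρA) = 0.08217/(638.9 · 0.001114) = 0.1155 m/s.
Reynolds number Re = ρVD/μ = 638.9 · 0.1155 · 0.03766 / 0.00023 = 1.208e+04.
Re > 4000 → turbulent. Relative roughness ε/D = 0.00176/0.03766 = 0.0467. Haaland: 1/√f = -1.8 log₁₀[(0.0467/3.7)^1.11 + 6.9/1.208e+04] = -1.8 log₁₀[0.00781 + 0.000571] = 3.738, so f = 0.07156.
Darcy-Weisbach: ΔP = f(L/D)(ρV²/2) = 0.07156·(10.74/0.03766)·(638.9·0.1155²/2) = 0.07156·285.2·4.258 = 86.9 Pa.
Q = ṁ/ρ = 0.08217/638.9 = 0.0001286 m³/s.
Pumping power P = QΔP = 0.0001286·86.9 = 0.011176 W = 0.01118 W.

P ≈ 0.01118 W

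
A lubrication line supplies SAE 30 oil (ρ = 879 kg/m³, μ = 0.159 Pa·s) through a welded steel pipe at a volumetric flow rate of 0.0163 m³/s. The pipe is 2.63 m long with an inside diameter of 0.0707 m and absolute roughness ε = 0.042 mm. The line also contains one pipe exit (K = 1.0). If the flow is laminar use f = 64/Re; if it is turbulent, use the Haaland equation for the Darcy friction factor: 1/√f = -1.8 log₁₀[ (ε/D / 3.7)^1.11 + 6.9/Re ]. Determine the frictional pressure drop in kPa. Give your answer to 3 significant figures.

Cross-sectional area A = πD²/4 = π(0.0707)²/4 = 0.003926 m²; mean velocity V = Q/A = 0.0163/0.003926 = 4.152 m/s.
Reynolds number Re = ρVD/μ = 879 · 4.152 · 0.0707 / 0.159 = 1623.
Re < 2300 → laminar flow, so f = 64/Re = 64/1623 = 0.03944 (the turbulent correlation is not needed).
Total minor-loss coefficient ΣK = 1·1 = 1.
ΔP = [f·L/D + ΣK]·(ρV²/2) = [0.03944·2.63/0.0707 + 1]·(879·4.152²/2) = [1.467 + 1]·7577 = 1.869e+04 Pa.
ΔP = 1.869e+04 Pa = 18.7 kPa.

ΔP ≈ 18.7 kPa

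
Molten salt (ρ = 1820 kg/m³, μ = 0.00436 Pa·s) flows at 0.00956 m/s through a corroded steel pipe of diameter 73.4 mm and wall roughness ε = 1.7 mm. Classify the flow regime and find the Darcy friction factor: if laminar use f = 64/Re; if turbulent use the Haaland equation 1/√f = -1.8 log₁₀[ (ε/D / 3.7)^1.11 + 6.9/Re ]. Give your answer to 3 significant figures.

Re = ρVD/μ = 1820·0.00956·0.0734/0.00436 = 292.9.
Re < 2300 → laminar, so f = 64/Re = 0.2185 (roughness is irrelevant in laminar flow).

f ≈ 0.218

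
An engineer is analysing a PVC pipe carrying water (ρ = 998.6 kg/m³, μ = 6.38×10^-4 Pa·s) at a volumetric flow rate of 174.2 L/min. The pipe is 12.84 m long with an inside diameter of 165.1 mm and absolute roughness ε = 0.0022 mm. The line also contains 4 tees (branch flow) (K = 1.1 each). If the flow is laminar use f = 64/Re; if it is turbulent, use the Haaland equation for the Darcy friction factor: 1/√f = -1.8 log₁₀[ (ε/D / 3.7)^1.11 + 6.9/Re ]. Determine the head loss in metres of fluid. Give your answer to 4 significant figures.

h_f ≈ 0.005765 m

Q = 174.2 L/min = 174.2/60000 = 0.002903 m³/s.
Cross-sectional area A = πD²/4 = π(0.1651)²/4 = 0.02141 m²; mean velocity V = Q/A = 0.002903/0.02141 = 0.1356 m/s.
Reynolds number Re = ρVD/μ = 998.6 · 0.1356 · 0.1651 / 0.000638 = 3.505e+04.
Re > 4000 → turbulent. Relative roughness ε/D = 2.2e-06/0.1651 = 1.33e-05. Haaland: 1/√f = -1.8 log₁₀[(1.33e-05/3.7)^1.11 + 6.9/3.505e+04] = -1.8 log₁₀[9.07e-07 + 0.000197] = 6.667, so f = 0.0225.
Total minor-loss coefficient ΣK = 4·1.1 = 4.4.
ΔP = [f·L/D + ΣK]·(ρV²/2) = [0.0225·12.84/0.1651 + 4.4]·(998.6·0.1356²/2) = [1.75 + 4.4]·9.183 = 56.47 Pa.
Head loss h_f = ΔP/(ρg) = 56.47/(998.6·9.81) = 0.005765 m.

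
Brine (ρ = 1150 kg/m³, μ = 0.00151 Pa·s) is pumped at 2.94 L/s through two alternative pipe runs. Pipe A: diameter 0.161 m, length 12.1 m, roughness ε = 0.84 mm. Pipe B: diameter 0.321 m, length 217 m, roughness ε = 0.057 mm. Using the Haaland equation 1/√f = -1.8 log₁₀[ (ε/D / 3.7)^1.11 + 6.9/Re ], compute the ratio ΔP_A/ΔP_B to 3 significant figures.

ΔP_A/ΔP_B ≈ 1.92

Pipe A: V = Q/A = 0.00294/0.02036 = 0.1444 m/s; Re = 1.771e+04; ε/D = 0.00522; Haaland → f = 0.03502; ΔP_A = f(L/D)(ρV²/2) = 31.56 Pa.
Pipe B: V = Q/A = 0.00294/0.08093 = 0.03633 m/s; Re = 8881; ε/D = 0.000178; Haaland → f = 0.0321; ΔP_B = f(L/D)(ρV²/2) = 16.47 Pa.
ΔP_A/ΔP_B = 31.56/16.47 = 1.92.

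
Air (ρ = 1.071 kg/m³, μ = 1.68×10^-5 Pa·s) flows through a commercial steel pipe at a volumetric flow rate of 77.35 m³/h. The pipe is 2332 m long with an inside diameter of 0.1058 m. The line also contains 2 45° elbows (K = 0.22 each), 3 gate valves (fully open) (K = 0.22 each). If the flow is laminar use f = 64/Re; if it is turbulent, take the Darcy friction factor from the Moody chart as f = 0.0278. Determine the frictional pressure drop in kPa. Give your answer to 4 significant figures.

Q = 77.35 m³/h = 77.35/3600 = 0.02149 m³/s.
Cross-sectional area A = πD²/4 = π(0.1058)²/4 = 0.008791 m²; mean velocity V = Q/A = 0.02149/0.008791 = 2.444 m/s.
Reynolds number Re = ρVD/μ = 1.071 · 2.444 · 0.1058 / 1.68e-05 = 1.648e+04.
Re > 4000 → turbulent; use the Moody-chart value f = 0.0278.
Total minor-loss coefficient ΣK = 2·0.22 + 3·0.22 = 1.1.
ΔP = [f·L/D + ΣK]·(ρV²/2) = [0.0278·2332/0.1058 + 1.1]·(1.071·2.444²/2) = [612.8 + 1.1]·3.199 = 1963 Pa.
ΔP = 1963 Pa = 1.963 kPa.

ΔP ≈ 1.963 kPa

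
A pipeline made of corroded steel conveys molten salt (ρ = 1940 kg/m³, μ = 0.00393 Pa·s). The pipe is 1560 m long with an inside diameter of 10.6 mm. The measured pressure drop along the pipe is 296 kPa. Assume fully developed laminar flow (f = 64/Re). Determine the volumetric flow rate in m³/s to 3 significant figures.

For laminar flow, f = 64/Re with Re = ρVD/μ, so Darcy-Weisbach reduces to ΔP = 32μLV/D². Solving for V: V = ΔP·D²/(32μL) = 2.96e+05·(0.0106)²/(32·0.00393·1560) = 0.1695 m/s.
Check: Re = ρVD/μ = 1940·0.1695·0.0106/0.00393 = 887.1 < 2300, so the laminar assumption holds.
Q = V·A = 0.1695·(π/4·0.0106²) = 1.496e-05 m³/s = 1.50×10^-5 m³/s.

Q ≈ 1.50×10^-5 m³/s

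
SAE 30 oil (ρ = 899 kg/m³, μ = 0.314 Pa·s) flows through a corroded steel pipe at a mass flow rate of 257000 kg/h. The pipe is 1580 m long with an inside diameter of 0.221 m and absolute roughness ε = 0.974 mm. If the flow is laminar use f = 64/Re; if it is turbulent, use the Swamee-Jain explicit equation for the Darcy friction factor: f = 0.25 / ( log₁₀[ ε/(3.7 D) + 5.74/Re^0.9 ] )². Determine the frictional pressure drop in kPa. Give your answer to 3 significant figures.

ṁ = 257000 kg/h = 257000/3600 = 71.39 kg/s.
A = πD²/4 = π(0.221)²/4 = 0.03836 m²; mean velocity V = ṁ/(ρA) = 71.39/(899 · 0.03836) = 2.07 m/s.
Reynolds number Re = ρVD/μ = 899 · 2.07 · 0.221 / 0.314 = 1310.
Re < 2300 → laminar flow, so f = 64/Re = 64/1310 = 0.04886 (the turbulent correlation is not needed).
Darcy-Weisbach: ΔP = f(L/D)(ρV²/2) = 0.04886·(1580/0.221)·(899·2.07²/2) = 0.04886·7149·1926 = 6.729e+05 Pa.
ΔP = 6.729e+05 Pa = 673 kPa.

ΔP ≈ 673 kPa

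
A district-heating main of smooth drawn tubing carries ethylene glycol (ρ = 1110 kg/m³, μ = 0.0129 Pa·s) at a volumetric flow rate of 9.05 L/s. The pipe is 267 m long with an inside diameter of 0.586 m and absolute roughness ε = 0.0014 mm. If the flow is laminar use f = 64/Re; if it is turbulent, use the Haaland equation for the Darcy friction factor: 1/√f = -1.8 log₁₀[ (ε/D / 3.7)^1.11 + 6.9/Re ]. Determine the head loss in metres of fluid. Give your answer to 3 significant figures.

Q = 9.05 L/s = 9.05/1000 = 0.00905 m³/s.
Cross-sectional area A = πD²/4 = π(0.586)²/4 = 0.2697 m²; mean velocity V = Q/A = 0.00905/0.2697 = 0.03356 m/s.
Reynolds number Re = ρVD/μ = 1110 · 0.03356 · 0.586 / 0.0129 = 1692.
Re < 2300 → laminar flow, so f = 64/Re = 64/1692 = 0.03783 (the turbulent correlation is not needed).
Darcy-Weisbach: ΔP = f(L/D)(ρV²/2) = 0.03783·(267/0.586)·(1110·0.03356²/2) = 0.03783·455.6·0.6249 = 10.77 Pa.
Head loss h_f = ΔP/(ρg) = 10.77/(1110·9.81) = 9.89×10^-4 m.

h_f ≈ 9.89×10^-4 m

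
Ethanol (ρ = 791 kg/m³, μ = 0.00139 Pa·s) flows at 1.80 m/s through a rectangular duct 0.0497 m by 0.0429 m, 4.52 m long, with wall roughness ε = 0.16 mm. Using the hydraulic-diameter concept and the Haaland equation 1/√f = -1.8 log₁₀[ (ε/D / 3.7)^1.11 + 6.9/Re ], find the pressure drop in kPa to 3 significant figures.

Hydraulic diameter D_h = 4A/P = 4·(0.0497·0.0429)/(2·(0.0497+0.0429)) = 0.008529/0.1852 = 0.04605 m.
Re = ρVD_h/μ = 791·1.8·0.04605/0.00139 = 4.717e+04.
ε/D_h = 0.00016/0.04605 = 0.00347; Haaland gives 1/√f = -1.8 log₁₀[0.000436+0.000146] = 5.823, so f = 0.0295.
ΔP = f(L/D_h)(ρV²/2) = 0.0295·4.52/0.04605·1281 = 3710 Pa.
ΔP = 3.71 kPa.

ΔP ≈ 3.71 kPa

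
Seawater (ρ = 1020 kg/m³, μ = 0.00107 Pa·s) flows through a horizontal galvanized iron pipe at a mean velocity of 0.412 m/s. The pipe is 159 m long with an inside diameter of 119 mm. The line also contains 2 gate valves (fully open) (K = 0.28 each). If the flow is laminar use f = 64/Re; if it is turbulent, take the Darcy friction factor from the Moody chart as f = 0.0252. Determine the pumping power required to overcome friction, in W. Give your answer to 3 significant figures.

P ≈ 13.6 W

Reynolds number Re = ρVD/μ = 1020 · 0.412 · 0.119 / 0.00107 = 4.674e+04.
Re > 4000 → turbulent; use the Moody-chart value f = 0.0252.
Total minor-loss coefficient ΣK = 2·0.28 = 0.56.
ΔP = [f·L/D + ΣK]·(ρV²/2) = [0.0252·159/0.119 + 0.56]·(1020·0.412²/2) = [33.67 + 0.56]·86.57 = 2963 Pa.
Q = V·A = 0.412·0.01112 = 0.004582 m³/s.
Pumping power P = QΔP = 0.004582·2963 = 13.58 W = 13.6 W.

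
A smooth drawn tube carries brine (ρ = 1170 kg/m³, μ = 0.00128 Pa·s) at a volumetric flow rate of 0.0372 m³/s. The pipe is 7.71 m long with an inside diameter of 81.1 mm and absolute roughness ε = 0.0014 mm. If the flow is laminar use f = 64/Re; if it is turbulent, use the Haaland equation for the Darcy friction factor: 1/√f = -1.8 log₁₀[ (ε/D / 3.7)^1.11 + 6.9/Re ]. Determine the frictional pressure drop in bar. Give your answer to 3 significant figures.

Cross-sectional area A = πD²/4 = π(0.0811)²/4 = 0.005166 m²; mean velocity V = Q/A = 0.0372/0.005166 = 7.201 m/s.
Reynolds number Re = ρVD/μ = 1170 · 7.201 · 0.0811 / 0.00128 = 5.338e+05.
Re > 4000 → turbulent. Relative roughness ε/D = 1.4e-06/0.0811 = 1.73e-05. Haaland: 1/√f = -1.8 log₁₀[(1.73e-05/3.7)^1.11 + 6.9/5.338e+05] = -1.8 log₁₀[1.21e-06 + 1.29e-05] = 8.729, so f = 0.01312.
Darcy-Weisbach: ΔP = f(L/D)(ρV²/2) = 0.01312·(7.71/0.0811)·(1170·7.201²/2) = 0.01312·95.07·3.034e+04 = 3.785e+04 Pa.
ΔP = 3.785e+04 Pa = 0.378 bar.

ΔP ≈ 0.378 bar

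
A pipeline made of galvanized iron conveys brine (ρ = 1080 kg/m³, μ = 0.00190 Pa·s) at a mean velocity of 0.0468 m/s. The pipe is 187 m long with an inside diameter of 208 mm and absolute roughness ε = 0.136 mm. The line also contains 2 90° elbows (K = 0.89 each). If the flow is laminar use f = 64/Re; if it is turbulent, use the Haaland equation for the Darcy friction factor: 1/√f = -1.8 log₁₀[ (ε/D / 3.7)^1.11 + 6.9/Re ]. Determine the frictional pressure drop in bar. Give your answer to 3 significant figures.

Reynolds number Re = ρVD/μ = 1080 · 0.0468 · 0.208 / 0.0019 = 5533.
Re > 4000 → turbulent. Relative roughness ε/D = 0.000136/0.208 = 0.000654. Haaland: 1/√f = -1.8 log₁₀[(0.000654/3.7)^1.11 + 6.9/5533] = -1.8 log₁₀[6.83e-05 + 0.00125] = 5.186, so f = 0.03719.
Total minor-loss coefficient ΣK = 2·0.89 = 1.78.
ΔP = [f·L/D + ΣK]·(ρV²/2) = [0.03719·187/0.208 + 1.78]·(1080·0.0468²/2) = [33.43 + 1.78]·1.183 = 41.65 Pa.
ΔP = 41.65 Pa = 4.16×10^-4 bar.

ΔP ≈ 4.16×10^-4 bar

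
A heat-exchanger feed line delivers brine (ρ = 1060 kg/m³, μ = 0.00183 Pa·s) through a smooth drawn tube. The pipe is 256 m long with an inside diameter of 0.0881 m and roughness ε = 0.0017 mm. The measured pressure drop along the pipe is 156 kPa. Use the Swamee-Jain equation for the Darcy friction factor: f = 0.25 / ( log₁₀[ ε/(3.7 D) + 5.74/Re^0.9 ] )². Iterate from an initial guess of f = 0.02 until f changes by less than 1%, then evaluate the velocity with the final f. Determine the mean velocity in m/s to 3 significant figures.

Rearranging Darcy-Weisbach: V = √(2·ΔP·D/(f·L·ρ)). With ε/D = 1.7e-06/0.0881 = 1.93e-05, iterate starting from f = 0.02:
  f = 0.02 → V = √(2·1.56e+05·0.0881/(0.02·256·1060)) = 2.25 m/s; Re = ρVD/μ = 1.148e+05; f → 0.01748
  f = 0.01748 → V = 2.407 m/s; Re = 1.228e+05; f → 0.01725
  f = 0.01725 → V = 2.423 m/s; Re = 1.237e+05; f → 0.01723
Converged (Δf/f < 1%). With the final f = 0.01723: V = √(2·1.56e+05·0.0881/(0.01723·256·1060)) = 2.425 m/s.

V ≈ 2.42 m/s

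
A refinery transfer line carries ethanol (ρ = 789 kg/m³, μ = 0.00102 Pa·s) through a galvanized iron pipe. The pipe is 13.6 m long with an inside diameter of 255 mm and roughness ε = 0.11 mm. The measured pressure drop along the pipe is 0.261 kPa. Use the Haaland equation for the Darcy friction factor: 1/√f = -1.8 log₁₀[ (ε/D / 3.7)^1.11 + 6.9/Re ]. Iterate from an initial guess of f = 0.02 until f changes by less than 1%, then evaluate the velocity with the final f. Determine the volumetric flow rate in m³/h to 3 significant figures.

Rearranging Darcy-Weisbach: V = √(2·ΔP·D/(f·L·ρ)). With ε/D = 0.00011/0.255 = 0.000431, iterate starting from f = 0.02:
  f = 0.02 → V = √(2·261·0.255/(0.02·13.6·789)) = 0.7876 m/s; Re = ρVD/μ = 1.553e+05; f → 0.01874
  f = 0.01874 → V = 0.8136 m/s; Re = 1.605e+05; f → 0.01868
Converged (Δf/f < 1%). With the final f = 0.01868: V = √(2·261·0.255/(0.01868·13.6·789)) = 0.815 m/s.
Q = V·A = 0.815·(π/4·0.255²) = 0.04162 m³/s = 150 m³/h.

Q ≈ 150 m³/h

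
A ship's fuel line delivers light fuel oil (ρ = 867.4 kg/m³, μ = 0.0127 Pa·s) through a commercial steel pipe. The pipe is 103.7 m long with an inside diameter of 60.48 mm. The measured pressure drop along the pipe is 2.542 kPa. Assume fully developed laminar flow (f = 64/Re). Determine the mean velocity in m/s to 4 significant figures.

V ≈ 0.2206 m/s

For laminar flow, f = 64/Re with Re = ρVD/μ, so Darcy-Weisbach reduces to ΔP = 32μLV/D². Solving for V: V = ΔP·D²/(32μL) = 2542·(0.06048)²/(32·0.0127·103.7) = 0.2206 m/s.
Check: Re = ρVD/μ = 867.4·0.2206·0.06048/0.0127 = 911.4 < 2300, so the laminar assumption holds.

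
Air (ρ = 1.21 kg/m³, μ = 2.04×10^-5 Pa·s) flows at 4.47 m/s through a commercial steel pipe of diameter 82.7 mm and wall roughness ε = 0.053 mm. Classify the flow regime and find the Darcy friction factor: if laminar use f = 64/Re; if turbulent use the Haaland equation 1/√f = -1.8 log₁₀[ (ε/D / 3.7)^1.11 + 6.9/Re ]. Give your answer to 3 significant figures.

Re = ρVD/μ = 1.21·4.47·0.0827/2.04e-05 = 2.193e+04.
Re > 4000 → turbulent. ε/D = 5.3e-05/0.0827 = 0.000641; Haaland: 1/√f = -1.8 log₁₀[6.68e-05 + 0.000315] = 6.153, so f = 0.02641.

f ≈ 0.0264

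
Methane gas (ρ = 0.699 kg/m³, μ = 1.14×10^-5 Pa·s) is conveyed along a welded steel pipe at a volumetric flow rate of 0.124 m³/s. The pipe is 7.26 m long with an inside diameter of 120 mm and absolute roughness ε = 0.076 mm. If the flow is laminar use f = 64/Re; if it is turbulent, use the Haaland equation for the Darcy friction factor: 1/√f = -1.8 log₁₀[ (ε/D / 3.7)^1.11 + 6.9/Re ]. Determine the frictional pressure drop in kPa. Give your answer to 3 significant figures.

Cross-sectional area A = πD²/4 = π(0.12)²/4 = 0.01131 m²; mean velocity V = Q/A = 0.124/0.01131 = 10.96 m/s.
Reynolds number Re = ρVD/μ = 0.699 · 10.96 · 0.12 / 1.14e-05 = 8.067e+04.
Re > 4000 → turbulent. Relative roughness ε/D = 7.6e-05/0.12 = 0.000633. Haaland: 1/√f = -1.8 log₁₀[(0.000633/3.7)^1.11 + 6.9/8.067e+04] = -1.8 log₁₀[6.59e-05 + 8.55e-05] = 6.875, so f = 0.02115.
Darcy-Weisbach: ΔP = f(L/D)(ρV²/2) = 0.02115·(7.26/0.12)·(0.699·10.96²/2) = 0.02115·60.5·42.01 = 53.77 Pa.
ΔP = 53.77 Pa = 0.0538 kPa.

ΔP ≈ 0.0538 kPa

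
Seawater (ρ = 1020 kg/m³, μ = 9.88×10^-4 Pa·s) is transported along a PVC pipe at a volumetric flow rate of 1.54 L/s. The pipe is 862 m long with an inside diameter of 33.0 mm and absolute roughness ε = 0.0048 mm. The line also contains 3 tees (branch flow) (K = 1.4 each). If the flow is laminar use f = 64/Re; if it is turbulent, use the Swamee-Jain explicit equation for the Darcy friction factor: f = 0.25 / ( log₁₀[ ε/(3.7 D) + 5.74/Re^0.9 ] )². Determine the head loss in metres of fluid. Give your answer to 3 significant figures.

h_f ≈ 89.1 m

Q = 1.54 L/s = 1.54/1000 = 0.00154 m³/s.
Cross-sectional area A = πD²/4 = π(0.033)²/4 = 0.0008553 m²; mean velocity V = Q/A = 0.00154/0.0008553 = 1.801 m/s.
Reynolds number Re = ρVD/μ = 1020 · 1.801 · 0.033 / 0.000988 = 6.134e+04.
Re > 4000 → turbulent. Relative roughness ε/D = 4.8e-06/0.033 = 0.000145. Swamee-Jain: f = 0.25/(log₁₀[0.000145/3.7 + 5.74/6.134e+04^0.9])² = 0.25/(log₁₀[3.93e-05 + 0.000282])² = 0.25/(-3.493)² = 0.02049.
Total minor-loss coefficient ΣK = 3·1.4 = 4.2.
ΔP = [f·L/D + ΣK]·(ρV²/2) = [0.02049·862/0.033 + 4.2]·(1020·1.801²/2) = [535.1 + 4.2]·1653 = 8.917e+05 Pa.
Head loss h_f = ΔP/(ρg) = 8.917e+05/(1020·9.81) = 89.1 m.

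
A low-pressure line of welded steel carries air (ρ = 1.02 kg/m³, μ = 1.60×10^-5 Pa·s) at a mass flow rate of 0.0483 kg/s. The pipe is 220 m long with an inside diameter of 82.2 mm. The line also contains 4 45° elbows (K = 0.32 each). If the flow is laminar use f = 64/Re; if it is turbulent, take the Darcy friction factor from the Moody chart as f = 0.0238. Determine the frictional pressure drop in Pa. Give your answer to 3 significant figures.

ΔP ≈ 2640 Pa

A = πD²/4 = π(0.0822)²/4 = 0.005307 m²; mean velocity V = ṁ/(ρA) = 0.0483/(1.02 · 0.005307) = 8.923 m/s.
Reynolds number Re = ρVD/μ = 1.02 · 8.923 · 0.0822 / 1.6e-05 = 4.676e+04.
Re > 4000 → turbulent; use the Moody-chart value f = 0.0238.
Total minor-loss coefficient ΣK = 4·0.32 = 1.28.
ΔP = [f·L/D + ΣK]·(ρV²/2) = [0.0238·220/0.0822 + 1.28]·(1.02·8.923²/2) = [63.7 + 1.28]·40.61 = 2639 Pa.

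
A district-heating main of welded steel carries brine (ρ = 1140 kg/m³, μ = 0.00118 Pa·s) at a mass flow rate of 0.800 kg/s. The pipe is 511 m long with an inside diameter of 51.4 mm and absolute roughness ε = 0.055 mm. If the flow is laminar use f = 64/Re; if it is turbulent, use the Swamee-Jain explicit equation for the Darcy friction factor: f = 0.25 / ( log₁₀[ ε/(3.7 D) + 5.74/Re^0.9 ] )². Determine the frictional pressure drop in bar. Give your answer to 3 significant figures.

ΔP ≈ 0.190 bar

A = πD²/4 = π(0.0514)²/4 = 0.002075 m²; mean velocity V = ṁ/(ρA) = 0.8/(1140 · 0.002075) = 0.3382 m/s.
Reynolds number Re = ρVD/μ = 1140 · 0.3382 · 0.0514 / 0.00118 = 1.679e+04.
Re > 4000 → turbulent. Relative roughness ε/D = 5.5e-05/0.0514 = 0.00107. Swamee-Jain: f = 0.25/(log₁₀[0.00107/3.7 + 5.74/1.679e+04^0.9])² = 0.25/(log₁₀[0.000289 + 0.000904])² = 0.25/(-2.923)² = 0.02926.
Darcy-Weisbach: ΔP = f(L/D)(ρV²/2) = 0.02926·(511/0.0514)·(1140·0.3382²/2) = 0.02926·9942·65.19 = 1.896e+04 Pa.
ΔP = 1.896e+04 Pa = 0.190 bar.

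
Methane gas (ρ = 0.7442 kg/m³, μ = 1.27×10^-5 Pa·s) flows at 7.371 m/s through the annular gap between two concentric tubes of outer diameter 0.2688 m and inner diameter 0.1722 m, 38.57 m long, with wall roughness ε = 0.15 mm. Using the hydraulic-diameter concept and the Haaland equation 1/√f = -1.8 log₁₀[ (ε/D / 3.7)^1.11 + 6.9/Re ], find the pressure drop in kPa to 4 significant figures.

ΔP ≈ 0.2077 kPa

Hydraulic diameter D_h = 4A/P = D_o - D_i = 0.2688 - 0.1722 = 0.0966 m.
Re = ρVD_h/μ = 0.7442·7.371·0.0966/1.27e-05 = 4.172e+04.
ε/D_h = 0.00015/0.0966 = 0.00155; Haaland gives 1/√f = -1.8 log₁₀[0.000178+0.000165] = 6.235, so f = 0.02573.
ΔP = f(L/D_h)(ρV²/2) = 0.02573·38.57/0.0966·20.22 = 207.7 Pa.
ΔP = 0.2077 kPa.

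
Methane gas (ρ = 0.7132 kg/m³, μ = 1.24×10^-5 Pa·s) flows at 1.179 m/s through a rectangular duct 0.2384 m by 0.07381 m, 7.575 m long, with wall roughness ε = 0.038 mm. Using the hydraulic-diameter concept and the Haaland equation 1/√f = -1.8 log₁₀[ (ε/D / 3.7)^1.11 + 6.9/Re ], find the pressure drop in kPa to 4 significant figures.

Hydraulic diameter D_h = 4A/P = 4·(0.2384·0.07381)/(2·(0.2384+0.07381)) = 0.07039/0.6244 = 0.1127 m.
Re = ρVD_h/μ = 0.7132·1.179·0.1127/1.24e-05 = 7644.
ε/D_h = 3.8e-05/0.1127 = 0.000337; Haaland gives 1/√f = -1.8 log₁₀[3.27e-05+0.000903] = 5.452, so f = 0.03364.
ΔP = f(L/D_h)(ρV²/2) = 0.03364·7.575/0.1127·0.4957 = 1.121 Pa.
ΔP = 0.001121 kPa.

ΔP ≈ 0.001121 kPa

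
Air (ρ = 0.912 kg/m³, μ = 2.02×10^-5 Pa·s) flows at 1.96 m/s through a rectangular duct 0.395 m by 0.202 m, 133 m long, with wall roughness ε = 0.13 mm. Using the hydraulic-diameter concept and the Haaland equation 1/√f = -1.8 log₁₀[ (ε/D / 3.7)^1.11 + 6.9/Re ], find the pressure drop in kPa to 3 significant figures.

Hydraulic diameter D_h = 4A/P = 4·(0.395·0.202)/(2·(0.395+0.202)) = 0.3192/1.194 = 0.2673 m.
Re = ρVD_h/μ = 0.912·1.96·0.2673/2.02e-05 = 2.365e+04.
ε/D_h = 0.00013/0.2673 = 0.000486; Haaland gives 1/√f = -1.8 log₁₀[4.92e-05+0.000292] = 6.241, so f = 0.02567.
ΔP = f(L/D_h)(ρV²/2) = 0.02567·133/0.2673·1.752 = 22.38 Pa.
ΔP = 0.0224 kPa.

ΔP ≈ 0.0224 kPa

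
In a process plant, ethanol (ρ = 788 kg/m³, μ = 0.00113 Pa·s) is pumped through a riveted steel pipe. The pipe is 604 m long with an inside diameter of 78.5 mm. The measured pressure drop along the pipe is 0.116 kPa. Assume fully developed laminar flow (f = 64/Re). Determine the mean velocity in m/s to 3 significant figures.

For laminar flow, f = 64/Re with Re = ρVD/μ, so Darcy-Weisbach reduces to ΔP = 32μLV/D². Solving for V: V = ΔP·D²/(32μL) = 116·(0.0785)²/(32·0.00113·604) = 0.03273 m/s.
Check: Re = ρVD/μ = 788·0.03273·0.0785/0.00113 = 1792 < 2300, so the laminar assumption holds.

V ≈ 0.0327 m/s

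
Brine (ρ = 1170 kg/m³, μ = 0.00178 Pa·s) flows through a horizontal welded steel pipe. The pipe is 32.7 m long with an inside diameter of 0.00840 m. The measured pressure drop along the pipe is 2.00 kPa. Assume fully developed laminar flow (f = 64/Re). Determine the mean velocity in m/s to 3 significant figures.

V ≈ 0.0758 m/s

For laminar flow, f = 64/Re with Re = ρVD/μ, so Darcy-Weisbach reduces to ΔP = 32μLV/D². Solving for V: V = ΔP·D²/(32μL) = 2000·(0.0084)²/(32·0.00178·32.7) = 0.07577 m/s.
Check: Re = ρVD/μ = 1170·0.07577·0.0084/0.00178 = 418.3 < 2300, so the laminar assumption holds.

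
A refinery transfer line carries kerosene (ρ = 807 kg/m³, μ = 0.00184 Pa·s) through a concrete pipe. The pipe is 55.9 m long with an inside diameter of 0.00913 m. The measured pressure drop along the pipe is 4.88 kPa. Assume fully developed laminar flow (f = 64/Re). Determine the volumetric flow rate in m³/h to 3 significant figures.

For laminar flow, f = 64/Re with Re = ρVD/μ, so Darcy-Weisbach reduces to ΔP = 32μLV/D². Solving for V: V = ΔP·D²/(32μL) = 4880·(0.00913)²/(32·0.00184·55.9) = 0.1236 m/s.
Check: Re = ρVD/μ = 807·0.1236·0.00913/0.00184 = 494.9 < 2300, so the laminar assumption holds.
Q = V·A = 0.1236·(π/4·0.00913²) = 8.091e-06 m³/s = 0.0291 m³/h.

Q ≈ 0.0291 m³/h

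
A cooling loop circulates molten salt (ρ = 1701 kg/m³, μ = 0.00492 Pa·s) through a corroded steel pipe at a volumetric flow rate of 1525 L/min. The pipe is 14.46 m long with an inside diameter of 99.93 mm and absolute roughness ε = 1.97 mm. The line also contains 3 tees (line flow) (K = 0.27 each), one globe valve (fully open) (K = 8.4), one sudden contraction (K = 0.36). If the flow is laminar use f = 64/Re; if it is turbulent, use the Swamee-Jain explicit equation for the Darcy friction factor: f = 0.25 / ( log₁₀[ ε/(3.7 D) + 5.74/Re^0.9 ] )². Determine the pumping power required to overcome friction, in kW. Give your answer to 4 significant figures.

P ≈ 3.780 kW

Q = 1525 L/min = 1525/60000 = 0.02542 m³/s.
Cross-sectional area A = πD²/4 = π(0.09993)²/4 = 0.007843 m²; mean velocity V = Q/A = 0.02542/0.007843 = 3.241 m/s.
Reynolds number Re = ρVD/μ = 1701 · 3.241 · 0.09993 / 0.00492 = 1.12e+05.
Re > 4000 → turbulent. Relative roughness ε/D = 0.00197/0.09993 = 0.0197. Swamee-Jain: f = 0.25/(log₁₀[0.0197/3.7 + 5.74/1.12e+05^0.9])² = 0.25/(log₁₀[0.00533 + 0.000164])² = 0.25/(-2.26)² = 0.04894.
Total minor-loss coefficient ΣK = 3·0.27 + 1·8.4 + 1·0.36 = 9.57.
ΔP = [f·L/D + ΣK]·(ρV²/2) = [0.04894·14.46/0.09993 + 9.57]·(1701·3.241²/2) = [7.081 + 9.57]·8932 = 1.487e+05 Pa.
Pumping power P = QΔP = 0.02542·1.487e+05 = 3780.1 W = 3.780 kW.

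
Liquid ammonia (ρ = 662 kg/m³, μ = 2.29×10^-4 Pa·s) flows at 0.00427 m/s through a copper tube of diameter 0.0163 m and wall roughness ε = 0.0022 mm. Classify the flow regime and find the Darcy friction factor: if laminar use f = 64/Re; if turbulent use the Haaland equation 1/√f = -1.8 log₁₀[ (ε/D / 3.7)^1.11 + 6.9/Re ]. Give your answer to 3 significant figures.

f ≈ 0.318

Re = ρVD/μ = 662·0.00427·0.0163/0.000229 = 201.2.
Re < 2300 → laminar, so f = 64/Re = 0.3181 (roughness is irrelevant in laminar flow).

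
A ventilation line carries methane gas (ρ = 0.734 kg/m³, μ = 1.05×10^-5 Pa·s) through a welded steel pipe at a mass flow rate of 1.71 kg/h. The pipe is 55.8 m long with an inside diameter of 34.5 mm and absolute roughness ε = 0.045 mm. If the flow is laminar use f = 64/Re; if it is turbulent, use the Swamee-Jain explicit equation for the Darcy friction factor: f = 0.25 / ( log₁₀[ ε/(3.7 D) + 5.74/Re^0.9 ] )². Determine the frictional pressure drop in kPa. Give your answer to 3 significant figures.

ṁ = 1.71 kg/h = 1.71/3600 = 0.000475 kg/s.
A = πD²/4 = π(0.0345)²/4 = 0.0009348 m²; mean velocity V = ṁ/(ρA) = 0.000475/(0.734 · 0.0009348) = 0.6923 m/s.
Reynolds number Re = ρVD/μ = 0.734 · 0.6923 · 0.0345 / 1.05e-05 = 1670.
Re < 2300 → laminar flow, so f = 64/Re = 64/1670 = 0.03833 (the turbulent correlation is not needed).
Darcy-Weisbach: ΔP = f(L/D)(ρV²/2) = 0.03833·(55.8/0.0345)·(0.734·0.6923²/2) = 0.03833·1617·0.1759 = 10.9 Pa.
ΔP = 10.9 Pa = 0.0109 kPa.

ΔP ≈ 0.0109 kPa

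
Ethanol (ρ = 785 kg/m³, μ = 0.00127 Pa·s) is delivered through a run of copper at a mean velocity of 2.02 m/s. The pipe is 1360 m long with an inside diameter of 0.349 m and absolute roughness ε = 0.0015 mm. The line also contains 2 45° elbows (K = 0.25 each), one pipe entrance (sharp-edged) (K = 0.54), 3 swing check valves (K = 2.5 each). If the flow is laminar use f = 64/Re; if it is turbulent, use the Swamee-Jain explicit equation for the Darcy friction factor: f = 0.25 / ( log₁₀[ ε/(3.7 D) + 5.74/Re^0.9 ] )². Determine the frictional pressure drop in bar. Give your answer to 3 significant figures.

Reynolds number Re = ρVD/μ = 785 · 2.02 · 0.349 / 0.00127 = 4.358e+05.
Re > 4000 → turbulent. Relative roughness ε/D = 1.5e-06/0.349 = 4.3e-06. Swamee-Jain: f = 0.25/(log₁₀[4.3e-06/3.7 + 5.74/4.358e+05^0.9])² = 0.25/(log₁₀[1.16e-06 + 4.83e-05])² = 0.25/(-4.306)² = 0.01348.
Total minor-loss coefficient ΣK = 2·0.25 + 1·0.54 + 3·2.5 = 8.54.
ΔP = [f·L/D + ΣK]·(ρV²/2) = [0.01348·1360/0.349 + 8.54]·(785·2.02²/2) = [52.54 + 8.54]·1602 = 9.782e+04 Pa.
ΔP = 9.782e+04 Pa = 0.978 bar.

ΔP ≈ 0.978 bar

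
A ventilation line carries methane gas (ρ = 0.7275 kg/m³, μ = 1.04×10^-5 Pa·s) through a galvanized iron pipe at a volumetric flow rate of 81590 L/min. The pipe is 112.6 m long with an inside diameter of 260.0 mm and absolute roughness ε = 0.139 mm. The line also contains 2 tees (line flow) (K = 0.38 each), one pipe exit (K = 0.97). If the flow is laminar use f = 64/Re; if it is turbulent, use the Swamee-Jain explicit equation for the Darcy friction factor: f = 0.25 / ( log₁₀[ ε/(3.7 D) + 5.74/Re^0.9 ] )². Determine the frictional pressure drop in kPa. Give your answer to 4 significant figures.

Q = 81590 L/min = 81590/60000 = 1.36 m³/s.
Cross-sectional area A = πD²/4 = π(0.26)²/4 = 0.05309 m²; mean velocity V = Q/A = 1.36/0.05309 = 25.61 m/s.
Reynolds number Re = ρVD/μ = 0.7275 · 25.61 · 0.26 / 1.04e-05 = 4.658e+05.
Re > 4000 → turbulent. Relative roughness ε/D = 0.000139/0.26 = 0.000535. Swamee-Jain: f = 0.25/(log₁₀[0.000535/3.7 + 5.74/4.658e+05^0.9])² = 0.25/(log₁₀[0.000144 + 4.54e-05])² = 0.25/(-3.721)² = 0.01805.
Total minor-loss coefficient ΣK = 2·0.38 + 1·0.97 = 1.73.
ΔP = [f·L/D + ΣK]·(ρV²/2) = [0.01805·112.6/0.26 + 1.73]·(0.7275·25.61²/2) = [7.818 + 1.73]·238.6 = 2278 Pa.
ΔP = 2278 Pa = 2.278 kPa.

ΔP ≈ 2.278 kPa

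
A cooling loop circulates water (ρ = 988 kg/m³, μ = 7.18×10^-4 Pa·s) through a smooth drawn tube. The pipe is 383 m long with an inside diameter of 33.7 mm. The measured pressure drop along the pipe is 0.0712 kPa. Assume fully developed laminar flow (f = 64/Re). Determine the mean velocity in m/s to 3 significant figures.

V ≈ 0.00919 m/s

For laminar flow, f = 64/Re with Re = ρVD/μ, so Darcy-Weisbach reduces to ΔP = 32μLV/D². Solving for V: V = ΔP·D²/(32μL) = 71.2·(0.0337)²/(32·0.000718·383) = 0.009189 m/s.
Check: Re = ρVD/μ = 988·0.009189·0.0337/0.000718 = 426.1 < 2300, so the laminar assumption holds.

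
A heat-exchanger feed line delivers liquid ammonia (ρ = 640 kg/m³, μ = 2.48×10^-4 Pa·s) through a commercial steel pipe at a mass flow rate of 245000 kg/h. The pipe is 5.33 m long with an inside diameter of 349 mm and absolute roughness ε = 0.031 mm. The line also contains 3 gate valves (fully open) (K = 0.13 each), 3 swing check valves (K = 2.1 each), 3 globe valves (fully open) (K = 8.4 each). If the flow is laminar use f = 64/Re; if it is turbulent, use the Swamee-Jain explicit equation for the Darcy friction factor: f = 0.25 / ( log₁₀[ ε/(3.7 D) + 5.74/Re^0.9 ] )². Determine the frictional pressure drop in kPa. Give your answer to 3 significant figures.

ṁ = 245000 kg/h = 245000/3600 = 68.06 kg/s.
A = πD²/4 = π(0.349)²/4 = 0.09566 m²; mean velocity V = ṁ/(ρA) = 68.06/(640 · 0.09566) = 1.112 m/s.
Reynolds number Re = ρVD/μ = 640 · 1.112 · 0.349 / 0.000248 = 1.001e+06.
Re > 4000 → turbulent. Relative roughness ε/D = 3.1e-05/0.349 = 8.88e-05. Swamee-Jain: f = 0.25/(log₁₀[8.88e-05/3.7 + 5.74/1.001e+06^0.9])² = 0.25/(log₁₀[2.4e-05 + 2.28e-05])² = 0.25/(-4.329)² = 0.01334.
Total minor-loss coefficient ΣK = 3·0.13 + 3·2.1 + 3·8.4 = 31.9.
ΔP = [f·L/D + ΣK]·(ρV²/2) = [0.01334·5.33/0.349 + 31.9]·(640·1.112²/2) = [0.2037 + 31.9]·395.4 = 1.269e+04 Pa.
ΔP = 1.269e+04 Pa = 12.7 kPa.

ΔP ≈ 12.7 kPa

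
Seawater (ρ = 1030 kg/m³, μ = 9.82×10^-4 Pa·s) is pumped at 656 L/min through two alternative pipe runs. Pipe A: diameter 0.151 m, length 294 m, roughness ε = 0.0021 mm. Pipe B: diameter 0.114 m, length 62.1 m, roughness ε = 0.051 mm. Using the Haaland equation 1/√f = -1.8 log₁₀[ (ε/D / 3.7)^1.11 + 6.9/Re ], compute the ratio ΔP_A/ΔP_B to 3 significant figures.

Pipe A: V = Q/A = 0.01093/0.01791 = 0.6105 m/s; Re = 9.67e+04; ε/D = 1.39e-05; Haaland → f = 0.018; ΔP_A = f(L/D)(ρV²/2) = 6728 Pa.
Pipe B: V = Q/A = 0.01093/0.01021 = 1.071 m/s; Re = 1.281e+05; ε/D = 0.000447; Haaland → f = 0.01924; ΔP_B = f(L/D)(ρV²/2) = 6192 Pa.
ΔP_A/ΔP_B = 6728/6192 = 1.09.

ΔP_A/ΔP_B ≈ 1.09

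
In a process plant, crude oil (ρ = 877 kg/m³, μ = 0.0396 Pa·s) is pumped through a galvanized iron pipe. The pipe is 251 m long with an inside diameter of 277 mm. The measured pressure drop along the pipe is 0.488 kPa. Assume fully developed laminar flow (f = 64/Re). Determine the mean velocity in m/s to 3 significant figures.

V ≈ 0.118 m/s

For laminar flow, f = 64/Re with Re = ρVD/μ, so Darcy-Weisbach reduces to ΔP = 32μLV/D². Solving for V: V = ΔP·D²/(32μL) = 488·(0.277)²/(32·0.0396·251) = 0.1177 m/s.
Check: Re = ρVD/μ = 877·0.1177·0.277/0.0396 = 722.2 < 2300, so the laminar assumption holds.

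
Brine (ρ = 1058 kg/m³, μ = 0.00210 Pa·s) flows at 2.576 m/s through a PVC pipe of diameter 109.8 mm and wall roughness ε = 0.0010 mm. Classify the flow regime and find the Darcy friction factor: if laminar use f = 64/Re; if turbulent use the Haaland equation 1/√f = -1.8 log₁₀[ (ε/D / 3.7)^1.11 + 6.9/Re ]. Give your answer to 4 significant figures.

f ≈ 0.01662

Re = ρVD/μ = 1058·2.576·0.1098/0.0021 = 1.425e+05.
Re > 4000 → turbulent. ε/D = 1e-06/0.1098 = 9.11e-06; Haaland: 1/√f = -1.8 log₁₀[5.95e-07 + 4.84e-05] = 7.757, so f = 0.01662.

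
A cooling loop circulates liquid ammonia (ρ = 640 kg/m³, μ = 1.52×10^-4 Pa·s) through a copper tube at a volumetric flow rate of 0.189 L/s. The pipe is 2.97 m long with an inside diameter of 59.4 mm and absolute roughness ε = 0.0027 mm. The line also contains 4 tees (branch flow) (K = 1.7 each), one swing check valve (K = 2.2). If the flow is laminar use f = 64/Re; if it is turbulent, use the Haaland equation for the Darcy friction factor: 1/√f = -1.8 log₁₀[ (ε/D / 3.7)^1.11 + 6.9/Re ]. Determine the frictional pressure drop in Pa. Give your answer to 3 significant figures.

ΔP ≈ 15.4 Pa

Q = 0.189 L/s = 0.189/1000 = 0.000189 m³/s.
Cross-sectional area A = πD²/4 = π(0.0594)²/4 = 0.002771 m²; mean velocity V = Q/A = 0.000189/0.002771 = 0.0682 m/s.
Reynolds number Re = ρVD/μ = 640 · 0.0682 · 0.0594 / 0.000152 = 1.706e+04.
Re > 4000 → turbulent. Relative roughness ε/D = 2.7e-06/0.0594 = 4.55e-05. Haaland: 1/√f = -1.8 log₁₀[(4.55e-05/3.7)^1.11 + 6.9/1.706e+04] = -1.8 log₁₀[3.54e-06 + 0.000405] = 6.101, so f = 0.02687.
Total minor-loss coefficient ΣK = 4·1.7 + 1·2.2 = 9.
ΔP = [f·L/D + ΣK]·(ρV²/2) = [0.02687·2.97/0.0594 + 9]·(640·0.0682²/2) = [1.343 + 9]·1.488 = 15.4 Pa.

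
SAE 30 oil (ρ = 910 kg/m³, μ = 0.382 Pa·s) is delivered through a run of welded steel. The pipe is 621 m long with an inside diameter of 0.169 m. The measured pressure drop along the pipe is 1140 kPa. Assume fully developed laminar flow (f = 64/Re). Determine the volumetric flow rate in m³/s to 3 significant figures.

Q ≈ 0.0962 m³/s

For laminar flow, f = 64/Re with Re = ρVD/μ, so Darcy-Weisbach reduces to ΔP = 32μLV/D². Solving for V: V = ΔP·D²/(32μL) = 1.14e+06·(0.169)²/(32·0.382·621) = 4.289 m/s.
Check: Re = ρVD/μ = 910·4.289·0.169/0.382 = 1727 < 2300, so the laminar assumption holds.
Q = V·A = 4.289·(π/4·0.169²) = 0.09621 m³/s = 0.0962 m³/s.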